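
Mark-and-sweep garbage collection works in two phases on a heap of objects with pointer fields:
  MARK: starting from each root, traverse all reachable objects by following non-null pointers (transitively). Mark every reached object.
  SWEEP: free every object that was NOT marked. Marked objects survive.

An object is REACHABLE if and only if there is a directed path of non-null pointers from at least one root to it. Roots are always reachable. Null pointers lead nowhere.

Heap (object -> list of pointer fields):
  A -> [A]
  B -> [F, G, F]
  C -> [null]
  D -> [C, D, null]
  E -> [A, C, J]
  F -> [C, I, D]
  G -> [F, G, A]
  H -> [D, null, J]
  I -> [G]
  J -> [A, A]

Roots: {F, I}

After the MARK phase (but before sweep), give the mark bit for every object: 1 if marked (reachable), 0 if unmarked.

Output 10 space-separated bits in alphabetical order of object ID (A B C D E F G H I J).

Answer: 1 0 1 1 0 1 1 0 1 0

Derivation:
Roots: F I
Mark F: refs=C I D, marked=F
Mark I: refs=G, marked=F I
Mark C: refs=null, marked=C F I
Mark D: refs=C D null, marked=C D F I
Mark G: refs=F G A, marked=C D F G I
Mark A: refs=A, marked=A C D F G I
Unmarked (collected): B E H J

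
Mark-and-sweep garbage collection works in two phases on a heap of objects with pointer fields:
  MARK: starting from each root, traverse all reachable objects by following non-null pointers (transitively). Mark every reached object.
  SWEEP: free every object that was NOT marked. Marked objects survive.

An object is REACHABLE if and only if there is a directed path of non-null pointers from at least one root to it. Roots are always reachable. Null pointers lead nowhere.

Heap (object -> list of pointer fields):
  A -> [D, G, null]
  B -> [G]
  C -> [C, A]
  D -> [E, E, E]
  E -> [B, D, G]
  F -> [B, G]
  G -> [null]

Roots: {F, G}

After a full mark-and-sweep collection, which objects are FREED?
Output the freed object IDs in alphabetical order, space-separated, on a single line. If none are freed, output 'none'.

Answer: A C D E

Derivation:
Roots: F G
Mark F: refs=B G, marked=F
Mark G: refs=null, marked=F G
Mark B: refs=G, marked=B F G
Unmarked (collected): A C D E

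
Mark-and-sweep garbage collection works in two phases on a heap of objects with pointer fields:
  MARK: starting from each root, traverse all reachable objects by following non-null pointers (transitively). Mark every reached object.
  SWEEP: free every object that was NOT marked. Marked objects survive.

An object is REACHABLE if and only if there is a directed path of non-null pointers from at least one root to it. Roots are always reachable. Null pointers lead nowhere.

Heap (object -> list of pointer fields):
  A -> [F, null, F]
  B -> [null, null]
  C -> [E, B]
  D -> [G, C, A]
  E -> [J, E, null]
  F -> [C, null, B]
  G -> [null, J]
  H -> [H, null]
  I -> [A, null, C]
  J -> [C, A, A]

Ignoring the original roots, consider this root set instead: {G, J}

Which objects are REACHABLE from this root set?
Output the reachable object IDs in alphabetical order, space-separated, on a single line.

Answer: A B C E F G J

Derivation:
Roots: G J
Mark G: refs=null J, marked=G
Mark J: refs=C A A, marked=G J
Mark C: refs=E B, marked=C G J
Mark A: refs=F null F, marked=A C G J
Mark E: refs=J E null, marked=A C E G J
Mark B: refs=null null, marked=A B C E G J
Mark F: refs=C null B, marked=A B C E F G J
Unmarked (collected): D H I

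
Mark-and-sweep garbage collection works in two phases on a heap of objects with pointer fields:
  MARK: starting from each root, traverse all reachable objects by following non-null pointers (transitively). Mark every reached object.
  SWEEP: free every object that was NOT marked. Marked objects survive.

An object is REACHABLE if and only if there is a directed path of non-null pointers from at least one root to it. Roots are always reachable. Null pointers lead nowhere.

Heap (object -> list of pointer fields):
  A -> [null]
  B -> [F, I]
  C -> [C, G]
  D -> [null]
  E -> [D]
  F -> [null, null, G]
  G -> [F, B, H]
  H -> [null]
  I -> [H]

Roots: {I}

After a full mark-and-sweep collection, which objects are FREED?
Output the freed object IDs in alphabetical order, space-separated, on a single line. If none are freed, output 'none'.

Answer: A B C D E F G

Derivation:
Roots: I
Mark I: refs=H, marked=I
Mark H: refs=null, marked=H I
Unmarked (collected): A B C D E F G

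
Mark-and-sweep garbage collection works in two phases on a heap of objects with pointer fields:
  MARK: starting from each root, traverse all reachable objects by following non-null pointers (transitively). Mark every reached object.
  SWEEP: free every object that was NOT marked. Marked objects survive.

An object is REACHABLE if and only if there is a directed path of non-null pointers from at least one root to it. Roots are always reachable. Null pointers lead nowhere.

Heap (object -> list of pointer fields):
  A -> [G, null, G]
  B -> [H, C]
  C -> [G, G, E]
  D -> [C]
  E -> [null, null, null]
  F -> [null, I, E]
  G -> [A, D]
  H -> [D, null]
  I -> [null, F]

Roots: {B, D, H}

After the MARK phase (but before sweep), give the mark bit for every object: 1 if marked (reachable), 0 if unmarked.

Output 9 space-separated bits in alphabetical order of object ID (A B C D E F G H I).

Roots: B D H
Mark B: refs=H C, marked=B
Mark D: refs=C, marked=B D
Mark H: refs=D null, marked=B D H
Mark C: refs=G G E, marked=B C D H
Mark G: refs=A D, marked=B C D G H
Mark E: refs=null null null, marked=B C D E G H
Mark A: refs=G null G, marked=A B C D E G H
Unmarked (collected): F I

Answer: 1 1 1 1 1 0 1 1 0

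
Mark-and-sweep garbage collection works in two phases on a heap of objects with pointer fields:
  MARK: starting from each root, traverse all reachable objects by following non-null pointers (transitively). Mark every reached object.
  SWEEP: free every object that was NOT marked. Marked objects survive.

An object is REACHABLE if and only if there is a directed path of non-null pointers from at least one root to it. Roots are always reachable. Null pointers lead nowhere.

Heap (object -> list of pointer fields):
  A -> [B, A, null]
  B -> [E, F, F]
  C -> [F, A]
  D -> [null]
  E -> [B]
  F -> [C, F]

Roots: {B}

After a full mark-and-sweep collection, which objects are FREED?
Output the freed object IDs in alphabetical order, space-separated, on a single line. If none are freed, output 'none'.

Roots: B
Mark B: refs=E F F, marked=B
Mark E: refs=B, marked=B E
Mark F: refs=C F, marked=B E F
Mark C: refs=F A, marked=B C E F
Mark A: refs=B A null, marked=A B C E F
Unmarked (collected): D

Answer: D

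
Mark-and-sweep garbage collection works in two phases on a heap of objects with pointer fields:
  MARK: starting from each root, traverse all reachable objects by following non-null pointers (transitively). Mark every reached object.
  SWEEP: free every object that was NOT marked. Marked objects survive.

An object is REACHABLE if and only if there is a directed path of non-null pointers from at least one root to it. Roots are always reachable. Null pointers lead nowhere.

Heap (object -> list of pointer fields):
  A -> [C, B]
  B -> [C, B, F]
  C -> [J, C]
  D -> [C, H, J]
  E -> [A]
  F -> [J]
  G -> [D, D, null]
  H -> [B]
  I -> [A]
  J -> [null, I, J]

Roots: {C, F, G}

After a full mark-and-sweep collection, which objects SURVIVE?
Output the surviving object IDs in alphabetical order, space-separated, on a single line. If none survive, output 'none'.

Roots: C F G
Mark C: refs=J C, marked=C
Mark F: refs=J, marked=C F
Mark G: refs=D D null, marked=C F G
Mark J: refs=null I J, marked=C F G J
Mark D: refs=C H J, marked=C D F G J
Mark I: refs=A, marked=C D F G I J
Mark H: refs=B, marked=C D F G H I J
Mark A: refs=C B, marked=A C D F G H I J
Mark B: refs=C B F, marked=A B C D F G H I J
Unmarked (collected): E

Answer: A B C D F G H I J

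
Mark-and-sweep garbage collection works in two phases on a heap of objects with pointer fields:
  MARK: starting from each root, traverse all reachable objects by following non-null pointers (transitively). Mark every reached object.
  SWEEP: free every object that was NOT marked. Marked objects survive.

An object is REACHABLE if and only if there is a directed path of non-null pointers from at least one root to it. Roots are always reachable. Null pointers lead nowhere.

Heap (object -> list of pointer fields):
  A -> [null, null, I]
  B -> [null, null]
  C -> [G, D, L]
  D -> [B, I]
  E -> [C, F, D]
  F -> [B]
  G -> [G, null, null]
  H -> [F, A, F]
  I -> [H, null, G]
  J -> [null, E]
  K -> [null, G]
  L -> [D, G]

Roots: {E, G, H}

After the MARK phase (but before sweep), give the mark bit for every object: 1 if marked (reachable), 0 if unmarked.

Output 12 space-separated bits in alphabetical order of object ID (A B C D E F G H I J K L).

Answer: 1 1 1 1 1 1 1 1 1 0 0 1

Derivation:
Roots: E G H
Mark E: refs=C F D, marked=E
Mark G: refs=G null null, marked=E G
Mark H: refs=F A F, marked=E G H
Mark C: refs=G D L, marked=C E G H
Mark F: refs=B, marked=C E F G H
Mark D: refs=B I, marked=C D E F G H
Mark A: refs=null null I, marked=A C D E F G H
Mark L: refs=D G, marked=A C D E F G H L
Mark B: refs=null null, marked=A B C D E F G H L
Mark I: refs=H null G, marked=A B C D E F G H I L
Unmarked (collected): J K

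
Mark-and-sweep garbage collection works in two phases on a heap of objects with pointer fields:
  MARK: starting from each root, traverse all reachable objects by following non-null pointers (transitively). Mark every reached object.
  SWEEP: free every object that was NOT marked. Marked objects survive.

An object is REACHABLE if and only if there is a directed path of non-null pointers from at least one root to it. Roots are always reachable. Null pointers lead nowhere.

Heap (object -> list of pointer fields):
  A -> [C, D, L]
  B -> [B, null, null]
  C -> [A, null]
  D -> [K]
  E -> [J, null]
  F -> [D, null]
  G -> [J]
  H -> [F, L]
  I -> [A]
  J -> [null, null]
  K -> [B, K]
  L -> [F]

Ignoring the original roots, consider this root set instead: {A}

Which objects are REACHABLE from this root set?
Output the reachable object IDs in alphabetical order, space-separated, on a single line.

Answer: A B C D F K L

Derivation:
Roots: A
Mark A: refs=C D L, marked=A
Mark C: refs=A null, marked=A C
Mark D: refs=K, marked=A C D
Mark L: refs=F, marked=A C D L
Mark K: refs=B K, marked=A C D K L
Mark F: refs=D null, marked=A C D F K L
Mark B: refs=B null null, marked=A B C D F K L
Unmarked (collected): E G H I J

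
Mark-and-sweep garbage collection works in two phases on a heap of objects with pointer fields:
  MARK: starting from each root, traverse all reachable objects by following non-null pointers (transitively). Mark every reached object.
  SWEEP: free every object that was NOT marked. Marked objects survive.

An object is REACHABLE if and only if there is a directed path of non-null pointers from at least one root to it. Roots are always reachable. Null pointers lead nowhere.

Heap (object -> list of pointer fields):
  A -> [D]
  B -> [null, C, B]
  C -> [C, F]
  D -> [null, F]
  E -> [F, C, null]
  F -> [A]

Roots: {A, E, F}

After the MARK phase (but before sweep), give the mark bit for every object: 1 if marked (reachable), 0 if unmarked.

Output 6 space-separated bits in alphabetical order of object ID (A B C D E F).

Roots: A E F
Mark A: refs=D, marked=A
Mark E: refs=F C null, marked=A E
Mark F: refs=A, marked=A E F
Mark D: refs=null F, marked=A D E F
Mark C: refs=C F, marked=A C D E F
Unmarked (collected): B

Answer: 1 0 1 1 1 1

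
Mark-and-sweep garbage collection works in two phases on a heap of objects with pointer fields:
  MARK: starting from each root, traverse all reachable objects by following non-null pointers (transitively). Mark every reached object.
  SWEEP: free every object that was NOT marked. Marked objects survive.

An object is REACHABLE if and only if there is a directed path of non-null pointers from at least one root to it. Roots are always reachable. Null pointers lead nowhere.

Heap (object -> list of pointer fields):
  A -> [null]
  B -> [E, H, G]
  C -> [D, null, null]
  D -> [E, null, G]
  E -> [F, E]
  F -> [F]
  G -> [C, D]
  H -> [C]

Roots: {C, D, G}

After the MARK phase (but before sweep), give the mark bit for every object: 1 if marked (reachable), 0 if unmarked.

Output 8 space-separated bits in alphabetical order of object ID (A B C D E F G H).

Roots: C D G
Mark C: refs=D null null, marked=C
Mark D: refs=E null G, marked=C D
Mark G: refs=C D, marked=C D G
Mark E: refs=F E, marked=C D E G
Mark F: refs=F, marked=C D E F G
Unmarked (collected): A B H

Answer: 0 0 1 1 1 1 1 0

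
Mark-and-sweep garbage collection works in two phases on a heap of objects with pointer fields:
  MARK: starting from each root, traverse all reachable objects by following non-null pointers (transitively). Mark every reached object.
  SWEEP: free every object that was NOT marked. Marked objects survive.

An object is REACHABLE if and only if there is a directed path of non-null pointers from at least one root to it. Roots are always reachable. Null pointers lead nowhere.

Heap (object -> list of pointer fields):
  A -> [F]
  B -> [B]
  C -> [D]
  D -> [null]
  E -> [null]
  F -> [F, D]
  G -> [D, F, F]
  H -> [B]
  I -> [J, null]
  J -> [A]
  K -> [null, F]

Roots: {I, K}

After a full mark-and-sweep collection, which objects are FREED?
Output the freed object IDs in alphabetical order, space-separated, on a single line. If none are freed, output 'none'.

Roots: I K
Mark I: refs=J null, marked=I
Mark K: refs=null F, marked=I K
Mark J: refs=A, marked=I J K
Mark F: refs=F D, marked=F I J K
Mark A: refs=F, marked=A F I J K
Mark D: refs=null, marked=A D F I J K
Unmarked (collected): B C E G H

Answer: B C E G H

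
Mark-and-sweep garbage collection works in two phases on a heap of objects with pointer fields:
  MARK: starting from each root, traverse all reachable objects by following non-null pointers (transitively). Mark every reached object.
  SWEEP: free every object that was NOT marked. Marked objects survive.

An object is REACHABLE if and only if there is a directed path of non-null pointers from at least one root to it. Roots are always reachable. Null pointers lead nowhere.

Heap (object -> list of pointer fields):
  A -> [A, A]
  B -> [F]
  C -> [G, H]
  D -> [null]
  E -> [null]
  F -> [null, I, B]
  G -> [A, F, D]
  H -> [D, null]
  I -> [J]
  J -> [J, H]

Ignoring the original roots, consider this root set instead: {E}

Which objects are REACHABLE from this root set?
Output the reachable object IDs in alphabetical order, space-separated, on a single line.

Roots: E
Mark E: refs=null, marked=E
Unmarked (collected): A B C D F G H I J

Answer: E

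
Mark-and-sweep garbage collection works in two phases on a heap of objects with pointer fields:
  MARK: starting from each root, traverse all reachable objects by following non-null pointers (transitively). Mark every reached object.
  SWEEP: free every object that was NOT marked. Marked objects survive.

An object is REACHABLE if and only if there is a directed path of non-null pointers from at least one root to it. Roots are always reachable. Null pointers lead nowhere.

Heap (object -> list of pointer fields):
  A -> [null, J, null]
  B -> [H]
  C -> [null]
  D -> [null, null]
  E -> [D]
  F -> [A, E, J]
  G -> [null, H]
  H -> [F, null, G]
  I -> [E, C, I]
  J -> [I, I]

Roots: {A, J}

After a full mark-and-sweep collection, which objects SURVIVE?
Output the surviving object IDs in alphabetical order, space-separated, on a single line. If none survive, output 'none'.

Answer: A C D E I J

Derivation:
Roots: A J
Mark A: refs=null J null, marked=A
Mark J: refs=I I, marked=A J
Mark I: refs=E C I, marked=A I J
Mark E: refs=D, marked=A E I J
Mark C: refs=null, marked=A C E I J
Mark D: refs=null null, marked=A C D E I J
Unmarked (collected): B F G H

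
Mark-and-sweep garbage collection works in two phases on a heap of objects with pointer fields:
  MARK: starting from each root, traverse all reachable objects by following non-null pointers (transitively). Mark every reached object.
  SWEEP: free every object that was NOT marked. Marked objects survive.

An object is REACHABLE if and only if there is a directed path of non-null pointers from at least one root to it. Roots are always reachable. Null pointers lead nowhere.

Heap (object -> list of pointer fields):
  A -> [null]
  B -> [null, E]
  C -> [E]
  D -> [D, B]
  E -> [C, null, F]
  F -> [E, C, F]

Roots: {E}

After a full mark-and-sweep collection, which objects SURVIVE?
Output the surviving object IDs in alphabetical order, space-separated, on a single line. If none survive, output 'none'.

Answer: C E F

Derivation:
Roots: E
Mark E: refs=C null F, marked=E
Mark C: refs=E, marked=C E
Mark F: refs=E C F, marked=C E F
Unmarked (collected): A B D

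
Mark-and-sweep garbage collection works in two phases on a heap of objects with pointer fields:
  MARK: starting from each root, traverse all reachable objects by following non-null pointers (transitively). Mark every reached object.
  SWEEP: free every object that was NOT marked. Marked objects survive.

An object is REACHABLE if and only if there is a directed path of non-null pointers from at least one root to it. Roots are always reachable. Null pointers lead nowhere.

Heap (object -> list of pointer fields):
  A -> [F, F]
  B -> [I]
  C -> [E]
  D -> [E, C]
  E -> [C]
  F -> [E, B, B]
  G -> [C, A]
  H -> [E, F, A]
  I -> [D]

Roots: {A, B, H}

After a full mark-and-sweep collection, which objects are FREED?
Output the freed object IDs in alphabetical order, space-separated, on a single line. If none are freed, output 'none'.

Roots: A B H
Mark A: refs=F F, marked=A
Mark B: refs=I, marked=A B
Mark H: refs=E F A, marked=A B H
Mark F: refs=E B B, marked=A B F H
Mark I: refs=D, marked=A B F H I
Mark E: refs=C, marked=A B E F H I
Mark D: refs=E C, marked=A B D E F H I
Mark C: refs=E, marked=A B C D E F H I
Unmarked (collected): G

Answer: G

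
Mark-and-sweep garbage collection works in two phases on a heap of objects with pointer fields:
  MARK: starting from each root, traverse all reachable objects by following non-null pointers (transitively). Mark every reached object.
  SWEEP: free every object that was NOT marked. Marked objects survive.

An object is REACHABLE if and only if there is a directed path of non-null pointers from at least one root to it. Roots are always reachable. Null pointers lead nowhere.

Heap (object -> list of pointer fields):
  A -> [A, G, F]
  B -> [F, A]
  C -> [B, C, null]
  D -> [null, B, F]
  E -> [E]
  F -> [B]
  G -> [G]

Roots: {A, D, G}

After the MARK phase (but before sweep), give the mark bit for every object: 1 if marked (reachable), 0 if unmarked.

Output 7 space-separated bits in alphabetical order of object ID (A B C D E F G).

Answer: 1 1 0 1 0 1 1

Derivation:
Roots: A D G
Mark A: refs=A G F, marked=A
Mark D: refs=null B F, marked=A D
Mark G: refs=G, marked=A D G
Mark F: refs=B, marked=A D F G
Mark B: refs=F A, marked=A B D F G
Unmarked (collected): C E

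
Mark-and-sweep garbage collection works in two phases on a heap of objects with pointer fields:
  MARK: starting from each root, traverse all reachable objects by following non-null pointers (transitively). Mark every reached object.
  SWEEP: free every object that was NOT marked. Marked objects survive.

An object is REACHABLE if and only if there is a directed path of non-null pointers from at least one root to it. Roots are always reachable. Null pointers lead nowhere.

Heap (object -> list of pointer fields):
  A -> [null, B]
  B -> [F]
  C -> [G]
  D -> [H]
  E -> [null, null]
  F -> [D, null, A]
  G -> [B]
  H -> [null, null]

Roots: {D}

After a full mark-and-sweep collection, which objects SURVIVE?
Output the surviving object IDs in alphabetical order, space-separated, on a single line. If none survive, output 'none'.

Answer: D H

Derivation:
Roots: D
Mark D: refs=H, marked=D
Mark H: refs=null null, marked=D H
Unmarked (collected): A B C E F G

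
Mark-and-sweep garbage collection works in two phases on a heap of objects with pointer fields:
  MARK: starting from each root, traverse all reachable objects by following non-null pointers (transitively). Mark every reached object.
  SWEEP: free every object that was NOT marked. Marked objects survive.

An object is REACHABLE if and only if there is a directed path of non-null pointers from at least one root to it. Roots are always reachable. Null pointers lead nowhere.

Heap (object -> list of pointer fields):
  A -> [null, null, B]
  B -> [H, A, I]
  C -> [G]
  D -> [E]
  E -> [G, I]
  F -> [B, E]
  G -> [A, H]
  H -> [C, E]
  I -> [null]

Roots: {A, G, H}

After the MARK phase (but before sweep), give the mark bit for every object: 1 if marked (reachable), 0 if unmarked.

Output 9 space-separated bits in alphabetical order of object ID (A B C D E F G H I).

Roots: A G H
Mark A: refs=null null B, marked=A
Mark G: refs=A H, marked=A G
Mark H: refs=C E, marked=A G H
Mark B: refs=H A I, marked=A B G H
Mark C: refs=G, marked=A B C G H
Mark E: refs=G I, marked=A B C E G H
Mark I: refs=null, marked=A B C E G H I
Unmarked (collected): D F

Answer: 1 1 1 0 1 0 1 1 1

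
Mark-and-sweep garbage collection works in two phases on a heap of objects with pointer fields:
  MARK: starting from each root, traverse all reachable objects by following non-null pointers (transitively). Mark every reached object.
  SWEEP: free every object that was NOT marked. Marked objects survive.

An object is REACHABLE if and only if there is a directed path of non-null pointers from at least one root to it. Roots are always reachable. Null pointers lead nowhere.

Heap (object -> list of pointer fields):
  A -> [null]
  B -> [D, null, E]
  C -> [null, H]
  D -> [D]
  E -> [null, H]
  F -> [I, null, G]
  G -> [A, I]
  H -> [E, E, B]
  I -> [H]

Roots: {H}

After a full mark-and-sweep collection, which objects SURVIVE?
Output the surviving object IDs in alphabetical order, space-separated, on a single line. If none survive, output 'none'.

Answer: B D E H

Derivation:
Roots: H
Mark H: refs=E E B, marked=H
Mark E: refs=null H, marked=E H
Mark B: refs=D null E, marked=B E H
Mark D: refs=D, marked=B D E H
Unmarked (collected): A C F G I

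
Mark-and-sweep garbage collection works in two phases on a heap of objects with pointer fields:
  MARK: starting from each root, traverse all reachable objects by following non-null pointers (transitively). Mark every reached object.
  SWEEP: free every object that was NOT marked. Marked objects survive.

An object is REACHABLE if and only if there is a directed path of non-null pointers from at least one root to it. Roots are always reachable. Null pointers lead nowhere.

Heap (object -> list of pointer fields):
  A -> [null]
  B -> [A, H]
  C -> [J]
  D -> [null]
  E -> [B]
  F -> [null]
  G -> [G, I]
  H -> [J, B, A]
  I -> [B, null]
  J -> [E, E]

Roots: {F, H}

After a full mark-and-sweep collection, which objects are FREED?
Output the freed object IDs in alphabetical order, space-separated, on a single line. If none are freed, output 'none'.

Roots: F H
Mark F: refs=null, marked=F
Mark H: refs=J B A, marked=F H
Mark J: refs=E E, marked=F H J
Mark B: refs=A H, marked=B F H J
Mark A: refs=null, marked=A B F H J
Mark E: refs=B, marked=A B E F H J
Unmarked (collected): C D G I

Answer: C D G I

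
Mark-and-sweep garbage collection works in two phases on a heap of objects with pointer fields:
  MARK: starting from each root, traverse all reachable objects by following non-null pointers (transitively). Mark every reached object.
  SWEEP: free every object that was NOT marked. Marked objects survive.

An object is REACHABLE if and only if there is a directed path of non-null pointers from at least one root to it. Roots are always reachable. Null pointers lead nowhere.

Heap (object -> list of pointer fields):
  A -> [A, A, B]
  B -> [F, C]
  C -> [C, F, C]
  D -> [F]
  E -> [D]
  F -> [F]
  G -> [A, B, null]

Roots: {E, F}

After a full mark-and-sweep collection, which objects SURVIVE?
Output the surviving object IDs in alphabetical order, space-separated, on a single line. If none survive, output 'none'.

Roots: E F
Mark E: refs=D, marked=E
Mark F: refs=F, marked=E F
Mark D: refs=F, marked=D E F
Unmarked (collected): A B C G

Answer: D E F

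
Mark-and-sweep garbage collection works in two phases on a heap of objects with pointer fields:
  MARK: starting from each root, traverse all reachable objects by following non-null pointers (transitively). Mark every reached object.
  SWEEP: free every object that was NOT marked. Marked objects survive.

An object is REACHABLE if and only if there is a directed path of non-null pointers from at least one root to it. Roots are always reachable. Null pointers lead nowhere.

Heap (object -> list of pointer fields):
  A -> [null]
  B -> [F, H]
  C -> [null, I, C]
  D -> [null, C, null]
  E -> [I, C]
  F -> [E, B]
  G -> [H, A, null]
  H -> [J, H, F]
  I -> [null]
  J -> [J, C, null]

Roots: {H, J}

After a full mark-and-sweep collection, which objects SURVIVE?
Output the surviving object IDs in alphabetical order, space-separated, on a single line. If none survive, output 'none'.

Roots: H J
Mark H: refs=J H F, marked=H
Mark J: refs=J C null, marked=H J
Mark F: refs=E B, marked=F H J
Mark C: refs=null I C, marked=C F H J
Mark E: refs=I C, marked=C E F H J
Mark B: refs=F H, marked=B C E F H J
Mark I: refs=null, marked=B C E F H I J
Unmarked (collected): A D G

Answer: B C E F H I J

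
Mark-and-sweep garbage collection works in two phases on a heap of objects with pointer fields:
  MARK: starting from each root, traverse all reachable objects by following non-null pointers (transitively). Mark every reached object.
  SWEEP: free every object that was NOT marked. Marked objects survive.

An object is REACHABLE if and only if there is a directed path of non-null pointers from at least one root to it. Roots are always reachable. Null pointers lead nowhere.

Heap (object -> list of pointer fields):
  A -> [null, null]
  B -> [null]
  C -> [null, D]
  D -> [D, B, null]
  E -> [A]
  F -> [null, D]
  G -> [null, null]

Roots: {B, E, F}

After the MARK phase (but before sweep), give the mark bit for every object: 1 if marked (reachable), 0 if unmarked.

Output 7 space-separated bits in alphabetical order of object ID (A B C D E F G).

Answer: 1 1 0 1 1 1 0

Derivation:
Roots: B E F
Mark B: refs=null, marked=B
Mark E: refs=A, marked=B E
Mark F: refs=null D, marked=B E F
Mark A: refs=null null, marked=A B E F
Mark D: refs=D B null, marked=A B D E F
Unmarked (collected): C G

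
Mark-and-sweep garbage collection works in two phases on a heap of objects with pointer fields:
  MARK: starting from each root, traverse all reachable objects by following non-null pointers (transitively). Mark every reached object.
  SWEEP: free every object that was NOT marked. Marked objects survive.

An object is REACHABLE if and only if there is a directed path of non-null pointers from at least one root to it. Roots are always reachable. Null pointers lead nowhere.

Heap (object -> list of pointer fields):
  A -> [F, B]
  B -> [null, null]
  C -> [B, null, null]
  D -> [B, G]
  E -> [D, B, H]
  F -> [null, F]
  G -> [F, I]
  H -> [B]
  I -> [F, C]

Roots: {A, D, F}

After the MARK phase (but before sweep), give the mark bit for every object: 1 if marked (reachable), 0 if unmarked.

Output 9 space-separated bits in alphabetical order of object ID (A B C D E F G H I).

Roots: A D F
Mark A: refs=F B, marked=A
Mark D: refs=B G, marked=A D
Mark F: refs=null F, marked=A D F
Mark B: refs=null null, marked=A B D F
Mark G: refs=F I, marked=A B D F G
Mark I: refs=F C, marked=A B D F G I
Mark C: refs=B null null, marked=A B C D F G I
Unmarked (collected): E H

Answer: 1 1 1 1 0 1 1 0 1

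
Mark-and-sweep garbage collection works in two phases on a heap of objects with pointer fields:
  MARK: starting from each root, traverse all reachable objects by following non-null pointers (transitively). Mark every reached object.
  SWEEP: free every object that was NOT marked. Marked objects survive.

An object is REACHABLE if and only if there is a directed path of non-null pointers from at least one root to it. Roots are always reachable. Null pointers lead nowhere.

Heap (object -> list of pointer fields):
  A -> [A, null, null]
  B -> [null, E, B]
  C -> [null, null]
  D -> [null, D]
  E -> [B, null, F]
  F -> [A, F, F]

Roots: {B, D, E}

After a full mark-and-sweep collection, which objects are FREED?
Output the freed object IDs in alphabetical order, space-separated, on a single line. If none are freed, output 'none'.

Roots: B D E
Mark B: refs=null E B, marked=B
Mark D: refs=null D, marked=B D
Mark E: refs=B null F, marked=B D E
Mark F: refs=A F F, marked=B D E F
Mark A: refs=A null null, marked=A B D E F
Unmarked (collected): C

Answer: C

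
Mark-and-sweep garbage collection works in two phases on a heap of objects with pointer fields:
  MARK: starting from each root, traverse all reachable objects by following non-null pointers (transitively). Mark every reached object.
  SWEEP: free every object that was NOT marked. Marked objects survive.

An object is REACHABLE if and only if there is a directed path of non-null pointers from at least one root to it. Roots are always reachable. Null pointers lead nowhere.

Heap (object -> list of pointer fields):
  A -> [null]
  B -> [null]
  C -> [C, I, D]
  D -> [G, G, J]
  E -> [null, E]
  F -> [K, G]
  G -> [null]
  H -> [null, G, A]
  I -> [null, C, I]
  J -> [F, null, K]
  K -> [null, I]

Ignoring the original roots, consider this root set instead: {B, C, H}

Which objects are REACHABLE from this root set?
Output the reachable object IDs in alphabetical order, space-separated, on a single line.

Answer: A B C D F G H I J K

Derivation:
Roots: B C H
Mark B: refs=null, marked=B
Mark C: refs=C I D, marked=B C
Mark H: refs=null G A, marked=B C H
Mark I: refs=null C I, marked=B C H I
Mark D: refs=G G J, marked=B C D H I
Mark G: refs=null, marked=B C D G H I
Mark A: refs=null, marked=A B C D G H I
Mark J: refs=F null K, marked=A B C D G H I J
Mark F: refs=K G, marked=A B C D F G H I J
Mark K: refs=null I, marked=A B C D F G H I J K
Unmarked (collected): E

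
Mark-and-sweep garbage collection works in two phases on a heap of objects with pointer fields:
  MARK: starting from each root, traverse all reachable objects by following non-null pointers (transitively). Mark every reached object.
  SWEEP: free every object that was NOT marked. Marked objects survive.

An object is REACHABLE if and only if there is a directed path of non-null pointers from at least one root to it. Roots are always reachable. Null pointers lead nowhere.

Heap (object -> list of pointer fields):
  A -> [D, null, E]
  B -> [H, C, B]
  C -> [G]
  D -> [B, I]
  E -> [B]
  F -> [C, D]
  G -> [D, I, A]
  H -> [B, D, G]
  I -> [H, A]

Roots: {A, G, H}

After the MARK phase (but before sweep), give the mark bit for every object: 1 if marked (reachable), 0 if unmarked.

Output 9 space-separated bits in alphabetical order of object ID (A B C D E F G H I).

Answer: 1 1 1 1 1 0 1 1 1

Derivation:
Roots: A G H
Mark A: refs=D null E, marked=A
Mark G: refs=D I A, marked=A G
Mark H: refs=B D G, marked=A G H
Mark D: refs=B I, marked=A D G H
Mark E: refs=B, marked=A D E G H
Mark I: refs=H A, marked=A D E G H I
Mark B: refs=H C B, marked=A B D E G H I
Mark C: refs=G, marked=A B C D E G H I
Unmarked (collected): F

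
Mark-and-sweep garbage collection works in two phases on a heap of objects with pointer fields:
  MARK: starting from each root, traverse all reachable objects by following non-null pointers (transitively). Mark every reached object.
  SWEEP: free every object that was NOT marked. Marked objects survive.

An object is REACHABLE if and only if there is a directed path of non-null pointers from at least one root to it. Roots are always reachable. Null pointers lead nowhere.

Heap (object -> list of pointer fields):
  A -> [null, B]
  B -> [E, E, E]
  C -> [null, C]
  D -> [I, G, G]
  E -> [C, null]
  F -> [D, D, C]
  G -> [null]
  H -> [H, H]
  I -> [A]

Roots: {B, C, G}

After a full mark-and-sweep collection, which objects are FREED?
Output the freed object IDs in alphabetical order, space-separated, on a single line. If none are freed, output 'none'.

Roots: B C G
Mark B: refs=E E E, marked=B
Mark C: refs=null C, marked=B C
Mark G: refs=null, marked=B C G
Mark E: refs=C null, marked=B C E G
Unmarked (collected): A D F H I

Answer: A D F H I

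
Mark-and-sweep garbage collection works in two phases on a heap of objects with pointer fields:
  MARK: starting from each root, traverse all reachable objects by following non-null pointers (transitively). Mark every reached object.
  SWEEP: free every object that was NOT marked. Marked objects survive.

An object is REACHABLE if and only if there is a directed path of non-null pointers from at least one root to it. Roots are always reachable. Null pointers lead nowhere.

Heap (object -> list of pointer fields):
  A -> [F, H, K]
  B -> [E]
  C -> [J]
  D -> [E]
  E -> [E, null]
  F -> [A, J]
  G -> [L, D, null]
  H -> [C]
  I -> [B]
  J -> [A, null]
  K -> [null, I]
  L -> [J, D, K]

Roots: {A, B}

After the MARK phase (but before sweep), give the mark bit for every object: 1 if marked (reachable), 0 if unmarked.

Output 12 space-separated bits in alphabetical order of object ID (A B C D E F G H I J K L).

Answer: 1 1 1 0 1 1 0 1 1 1 1 0

Derivation:
Roots: A B
Mark A: refs=F H K, marked=A
Mark B: refs=E, marked=A B
Mark F: refs=A J, marked=A B F
Mark H: refs=C, marked=A B F H
Mark K: refs=null I, marked=A B F H K
Mark E: refs=E null, marked=A B E F H K
Mark J: refs=A null, marked=A B E F H J K
Mark C: refs=J, marked=A B C E F H J K
Mark I: refs=B, marked=A B C E F H I J K
Unmarked (collected): D G L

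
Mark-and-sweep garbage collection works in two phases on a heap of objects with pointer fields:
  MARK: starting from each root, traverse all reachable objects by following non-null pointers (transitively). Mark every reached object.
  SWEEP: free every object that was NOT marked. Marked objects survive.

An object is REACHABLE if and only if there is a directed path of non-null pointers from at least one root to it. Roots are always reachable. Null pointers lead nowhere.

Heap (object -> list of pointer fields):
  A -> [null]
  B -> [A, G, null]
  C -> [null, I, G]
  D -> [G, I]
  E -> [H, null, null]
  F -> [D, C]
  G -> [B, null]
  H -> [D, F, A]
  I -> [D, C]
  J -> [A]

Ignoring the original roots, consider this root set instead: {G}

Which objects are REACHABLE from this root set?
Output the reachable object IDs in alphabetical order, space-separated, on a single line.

Answer: A B G

Derivation:
Roots: G
Mark G: refs=B null, marked=G
Mark B: refs=A G null, marked=B G
Mark A: refs=null, marked=A B G
Unmarked (collected): C D E F H I J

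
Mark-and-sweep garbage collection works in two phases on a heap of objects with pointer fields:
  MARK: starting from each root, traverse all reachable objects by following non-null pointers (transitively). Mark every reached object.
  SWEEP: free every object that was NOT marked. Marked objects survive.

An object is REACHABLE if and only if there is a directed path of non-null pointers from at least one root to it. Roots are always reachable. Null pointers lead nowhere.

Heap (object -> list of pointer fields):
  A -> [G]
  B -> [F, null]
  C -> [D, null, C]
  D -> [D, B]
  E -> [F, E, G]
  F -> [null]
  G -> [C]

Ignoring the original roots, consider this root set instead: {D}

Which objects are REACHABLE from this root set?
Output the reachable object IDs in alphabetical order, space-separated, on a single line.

Answer: B D F

Derivation:
Roots: D
Mark D: refs=D B, marked=D
Mark B: refs=F null, marked=B D
Mark F: refs=null, marked=B D F
Unmarked (collected): A C E G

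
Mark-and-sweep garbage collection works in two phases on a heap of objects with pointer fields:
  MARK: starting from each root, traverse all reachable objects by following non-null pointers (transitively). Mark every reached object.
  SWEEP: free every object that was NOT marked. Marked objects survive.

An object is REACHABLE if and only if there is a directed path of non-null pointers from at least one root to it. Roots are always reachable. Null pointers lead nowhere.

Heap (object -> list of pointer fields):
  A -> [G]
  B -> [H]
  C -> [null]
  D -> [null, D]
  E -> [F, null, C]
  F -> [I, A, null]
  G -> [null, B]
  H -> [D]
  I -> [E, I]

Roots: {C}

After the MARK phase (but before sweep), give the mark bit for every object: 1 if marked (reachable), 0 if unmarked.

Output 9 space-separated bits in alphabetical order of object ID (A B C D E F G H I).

Roots: C
Mark C: refs=null, marked=C
Unmarked (collected): A B D E F G H I

Answer: 0 0 1 0 0 0 0 0 0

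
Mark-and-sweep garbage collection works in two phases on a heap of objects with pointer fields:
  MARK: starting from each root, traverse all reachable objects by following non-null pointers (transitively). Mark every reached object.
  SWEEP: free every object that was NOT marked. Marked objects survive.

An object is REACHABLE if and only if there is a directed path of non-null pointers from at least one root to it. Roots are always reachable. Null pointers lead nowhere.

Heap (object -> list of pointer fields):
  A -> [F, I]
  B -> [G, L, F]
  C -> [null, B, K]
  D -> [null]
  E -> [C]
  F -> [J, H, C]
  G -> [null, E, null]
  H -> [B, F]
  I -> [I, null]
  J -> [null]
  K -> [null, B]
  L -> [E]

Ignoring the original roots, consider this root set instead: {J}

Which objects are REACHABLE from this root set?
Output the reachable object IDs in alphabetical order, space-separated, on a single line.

Roots: J
Mark J: refs=null, marked=J
Unmarked (collected): A B C D E F G H I K L

Answer: J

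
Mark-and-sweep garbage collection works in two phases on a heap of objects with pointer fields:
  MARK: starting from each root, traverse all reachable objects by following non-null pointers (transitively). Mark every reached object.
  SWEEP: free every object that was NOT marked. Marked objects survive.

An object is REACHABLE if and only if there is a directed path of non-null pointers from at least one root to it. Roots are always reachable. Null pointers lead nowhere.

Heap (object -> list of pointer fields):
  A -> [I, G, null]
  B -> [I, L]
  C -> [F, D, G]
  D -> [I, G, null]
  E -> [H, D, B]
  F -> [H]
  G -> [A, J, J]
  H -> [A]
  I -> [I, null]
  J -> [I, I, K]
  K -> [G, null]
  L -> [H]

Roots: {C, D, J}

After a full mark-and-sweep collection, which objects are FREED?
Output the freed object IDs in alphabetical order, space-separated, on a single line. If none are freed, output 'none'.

Answer: B E L

Derivation:
Roots: C D J
Mark C: refs=F D G, marked=C
Mark D: refs=I G null, marked=C D
Mark J: refs=I I K, marked=C D J
Mark F: refs=H, marked=C D F J
Mark G: refs=A J J, marked=C D F G J
Mark I: refs=I null, marked=C D F G I J
Mark K: refs=G null, marked=C D F G I J K
Mark H: refs=A, marked=C D F G H I J K
Mark A: refs=I G null, marked=A C D F G H I J K
Unmarked (collected): B E L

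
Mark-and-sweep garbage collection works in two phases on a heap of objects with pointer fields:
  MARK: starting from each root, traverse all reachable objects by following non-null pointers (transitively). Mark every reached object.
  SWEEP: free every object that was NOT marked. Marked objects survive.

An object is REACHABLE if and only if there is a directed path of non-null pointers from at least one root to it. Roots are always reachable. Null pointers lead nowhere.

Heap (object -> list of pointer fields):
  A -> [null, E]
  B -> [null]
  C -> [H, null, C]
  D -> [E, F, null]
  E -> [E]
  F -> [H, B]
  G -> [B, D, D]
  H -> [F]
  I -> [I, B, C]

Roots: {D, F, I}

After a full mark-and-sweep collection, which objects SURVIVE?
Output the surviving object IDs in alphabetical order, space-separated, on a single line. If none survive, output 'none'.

Roots: D F I
Mark D: refs=E F null, marked=D
Mark F: refs=H B, marked=D F
Mark I: refs=I B C, marked=D F I
Mark E: refs=E, marked=D E F I
Mark H: refs=F, marked=D E F H I
Mark B: refs=null, marked=B D E F H I
Mark C: refs=H null C, marked=B C D E F H I
Unmarked (collected): A G

Answer: B C D E F H I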